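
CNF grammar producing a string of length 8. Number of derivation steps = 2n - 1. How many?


Chomsky Normal Form derivation:
String length n = 8
Each step either:
  - Splits a nonterminal into two (n-1 such steps)
  - Converts a nonterminal to terminal (n such steps)
Total = (n-1) + n = 2n - 1
= 2(8) - 1
= 16 - 1
= 15

15


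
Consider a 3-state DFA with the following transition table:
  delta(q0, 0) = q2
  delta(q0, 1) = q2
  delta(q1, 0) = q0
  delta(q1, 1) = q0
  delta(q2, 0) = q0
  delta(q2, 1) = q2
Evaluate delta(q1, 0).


Looking up transition function:
delta(q1, 0) in the table
Row: q1, Column: 0
Result: q0

q0


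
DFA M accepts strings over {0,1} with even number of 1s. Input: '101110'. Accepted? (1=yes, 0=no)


DFA has 2 states: q_even (start, accept=yes) and q_odd
Processing string '101110' character by character:
  Position 0: read '1', 1-count=1 -> q_odd
  Position 1: read '0', 1-count=1 -> q_odd (no change)
  Position 2: read '1', 1-count=2 -> q_even
  Position 3: read '1', 1-count=3 -> q_odd
  Position 4: read '1', 1-count=4 -> q_even
  Position 5: read '0', 1-count=4 -> q_even (no change)
Final state: q_even, total 1s = 4 (even); the DFA requires an even count -> accept

1


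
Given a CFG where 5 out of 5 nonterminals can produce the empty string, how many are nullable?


Nonterminals: {S, A, B, C, D}
A nonterminal is nullable if it can derive epsilon
Counting nullable nonterminals: 5
Total nullable = 5

5


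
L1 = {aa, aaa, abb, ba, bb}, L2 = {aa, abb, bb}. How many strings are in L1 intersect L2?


L1 = {aa, aaa, abb, ba, bb}
L2 = {aa, abb, bb}
Checking each string in L1 against L2:
  'aa': in L2? Yes
  'aaa': in L2? No
  'abb': in L2? Yes
  'ba': in L2? No
  'bb': in L2? Yes
Intersection = {aa, abb, bb}
|L1 ∩ L2| = 3

3


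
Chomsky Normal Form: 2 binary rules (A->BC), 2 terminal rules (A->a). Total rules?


CNF allows two rule forms:
  A -> BC (binary): 2 rules
  A -> a (terminal): 2 rules
Total = 2 + 2 = 4

4


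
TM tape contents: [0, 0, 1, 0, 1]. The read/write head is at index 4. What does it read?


Tape: [0, 0, 1, 0, 1]
Positions: 0 1 2 3 4
Values:    0 0 1 0 1
Head at position 4
tape[4] = 1

1


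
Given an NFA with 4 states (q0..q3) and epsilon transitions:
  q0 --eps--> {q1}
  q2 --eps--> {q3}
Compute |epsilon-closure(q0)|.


Starting from q0
Initialize closure = {q0}
Follow epsilon from q0 -> add q1
Final closure: {q0, q1}
Size = 2

2


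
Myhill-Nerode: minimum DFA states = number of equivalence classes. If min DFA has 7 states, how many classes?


Myhill-Nerode theorem:
Number of equivalence classes = number of states in minimal DFA
Minimal DFA states = 7
Therefore equivalence classes = 7

7


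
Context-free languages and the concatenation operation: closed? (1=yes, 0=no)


CFL closure properties:
  Closed under: union, concatenation, Kleene star
  NOT closed under: intersection, complement
Operation 'concatenation' is in closed list -> Yes (closed)

1


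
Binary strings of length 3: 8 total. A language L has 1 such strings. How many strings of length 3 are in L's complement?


Alphabet: {0,1}
String length: 3
Total strings of length 3 = 2^3 = 8
Strings in L = 1
Complement = total - |L|
= 8 - 1
= 7

7


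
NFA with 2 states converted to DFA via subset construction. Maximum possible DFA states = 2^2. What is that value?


NFA has 2 states
Subset construction: each DFA state = subset of NFA states
Maximum subsets = 2^2
2^2 = 4

4


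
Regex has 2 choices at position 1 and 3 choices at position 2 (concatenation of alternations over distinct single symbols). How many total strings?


First group: 2 alternatives
Second group: 3 alternatives
Concatenation: each choice from group 1 pairs with each from group 2
Total = 2 x 3 = 6

6


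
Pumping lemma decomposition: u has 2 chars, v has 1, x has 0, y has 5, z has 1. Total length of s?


|s| = |u| + |v| + |x| + |y| + |z|
= 2 + 1 + 0 + 5 + 1
= 3 + 0 + 6
= 3 + 6
= 9

9


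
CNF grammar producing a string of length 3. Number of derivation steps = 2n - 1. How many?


Chomsky Normal Form derivation:
String length n = 3
Each step either:
  - Splits a nonterminal into two (n-1 such steps)
  - Converts a nonterminal to terminal (n such steps)
Total = (n-1) + n = 2n - 1
= 2(3) - 1
= 6 - 1
= 5

5


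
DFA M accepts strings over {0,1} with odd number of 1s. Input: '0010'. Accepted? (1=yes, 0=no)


DFA has 2 states: q_even (start, accept=no) and q_odd
Processing string '0010' character by character:
  Position 0: read '0', 1-count=0 -> q_even (no change)
  Position 1: read '0', 1-count=0 -> q_even (no change)
  Position 2: read '1', 1-count=1 -> q_odd
  Position 3: read '0', 1-count=1 -> q_odd (no change)
Final state: q_odd, total 1s = 1 (odd); the DFA requires an odd count -> accept

1


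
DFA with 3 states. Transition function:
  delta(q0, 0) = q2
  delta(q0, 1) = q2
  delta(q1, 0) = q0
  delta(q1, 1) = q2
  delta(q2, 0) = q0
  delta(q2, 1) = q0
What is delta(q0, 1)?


Looking up transition function:
delta(q0, 1) in the table
Row: q0, Column: 1
Result: q2

q2


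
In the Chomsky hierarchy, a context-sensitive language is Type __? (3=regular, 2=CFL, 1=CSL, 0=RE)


Chomsky hierarchy levels:
  Type 3: Regular (DFA/NFA/regex)
  Type 2: Context-free (PDA)
  Type 1: Context-sensitive
  Type 0: Recursively enumerable (TM)
'context-sensitive' corresponds to Type 1

1


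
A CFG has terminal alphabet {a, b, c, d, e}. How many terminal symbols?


Terminal symbols: a, b, c, d, e
Counting each: a (#1), b (#2), c (#3), d (#4), e (#5)
Total = 5

5


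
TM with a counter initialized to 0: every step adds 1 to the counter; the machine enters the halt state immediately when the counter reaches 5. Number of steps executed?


Counter starts at 0. Counting sequence:
  Step 1: counter = 1
  Step 2: counter = 2
  Step 3: counter = 3
  Step 4: counter = 4
  Step 5: counter = 5
Counter reached 5 -> halt
Total steps = 5

5


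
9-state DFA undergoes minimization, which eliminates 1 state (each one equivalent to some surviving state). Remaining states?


Original DFA: 9 states
Redundant states removed: 1
Minimized states = original - removed
= 9 - 1
= 8

8


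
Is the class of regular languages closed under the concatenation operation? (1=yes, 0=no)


Regular languages are closed under:
- Union (DFA product construction)
- Intersection (DFA product construction)
- Complement (swap accept/reject states)
- Concatenation (NFA construction)
- Kleene star (NFA construction)
concatenation is in this list
Therefore: closed

1


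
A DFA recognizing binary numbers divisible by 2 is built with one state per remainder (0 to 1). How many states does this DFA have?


Divisibility by 2 is tracked via the remainder mod 2: 0, 1, ..., 1
The construction assigns one state to each remainder
Number of remainders = 2

2


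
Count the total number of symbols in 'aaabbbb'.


String: 'aaabbbb'
Counting characters:
  'a' appears 3 time(s)
  'b' appears 4 time(s)
Total length = 3 + 4 = 7

7


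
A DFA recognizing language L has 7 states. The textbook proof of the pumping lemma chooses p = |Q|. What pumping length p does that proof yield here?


Pumping lemma for regular languages (standard proof):
Take p = |Q|, the number of DFA states.
Any string of length >= |Q| passes through |Q|+1 states while reading its first |Q| symbols,
so by pigeonhole some state repeats, giving the loop that can be pumped.
Here |Q| = 7
Therefore the proof uses p = 7

7


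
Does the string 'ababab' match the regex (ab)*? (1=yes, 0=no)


Pattern: (ab)*
String: 'ababab'
Pattern requires: zero or more repetitions of 'ab'
Pairs: ['ab', 'ab', 'ab']
All pairs are 'ab'? Yes
Result: 1

1


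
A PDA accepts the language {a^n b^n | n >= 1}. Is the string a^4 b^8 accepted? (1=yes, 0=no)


Language requires equal numbers of a's and b's
PDA pushes for each 'a', pops for each 'b'
Number of a's = 4
Number of b's = 8
4 != 8 -> Reject

0


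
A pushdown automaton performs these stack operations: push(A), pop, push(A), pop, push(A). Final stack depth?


Tracing stack operations:
  push(A) -> stack = [A], depth=1
  pop -> removed A, stack = [], depth=0
  push(A) -> stack = [A], depth=1
  pop -> removed A, stack = [], depth=0
  push(A) -> stack = [A], depth=1
Final depth = 1

1


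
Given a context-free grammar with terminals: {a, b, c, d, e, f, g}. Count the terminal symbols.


Terminal symbols: a, b, c, d, e, f, g
Counting each: a (#1), b (#2), c (#3), d (#4), e (#5), f (#6), g (#7)
Total = 7

7


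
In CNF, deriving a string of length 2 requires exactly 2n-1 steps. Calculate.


Chomsky Normal Form derivation:
String length n = 2
Each step either:
  - Splits a nonterminal into two (n-1 such steps)
  - Converts a nonterminal to terminal (n such steps)
Total = (n-1) + n = 2n - 1
= 2(2) - 1
= 4 - 1
= 3

3


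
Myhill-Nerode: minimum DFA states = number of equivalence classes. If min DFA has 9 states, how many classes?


Myhill-Nerode theorem:
Number of equivalence classes = number of states in minimal DFA
Minimal DFA states = 9
Therefore equivalence classes = 9

9


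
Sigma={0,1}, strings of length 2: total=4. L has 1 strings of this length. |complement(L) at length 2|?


Alphabet: {0,1}
String length: 2
Total strings of length 2 = 2^2 = 4
Strings in L = 1
Complement = total - |L|
= 4 - 1
= 3

3


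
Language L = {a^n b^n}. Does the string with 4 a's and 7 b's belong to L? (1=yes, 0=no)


Language requires equal numbers of a's and b's
PDA pushes for each 'a', pops for each 'b'
Number of a's = 4
Number of b's = 7
4 != 7 -> Reject

0


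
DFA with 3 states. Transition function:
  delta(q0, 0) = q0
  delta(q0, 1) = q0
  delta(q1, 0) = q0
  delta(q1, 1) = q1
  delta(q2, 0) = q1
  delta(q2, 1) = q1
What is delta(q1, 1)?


Looking up transition function:
delta(q1, 1) in the table
Row: q1, Column: 1
Result: q1

q1


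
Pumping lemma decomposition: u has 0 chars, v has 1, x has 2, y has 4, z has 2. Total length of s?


|s| = |u| + |v| + |x| + |y| + |z|
= 0 + 1 + 2 + 4 + 2
= 1 + 2 + 6
= 3 + 6
= 9

9


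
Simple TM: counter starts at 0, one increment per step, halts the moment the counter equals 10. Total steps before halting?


Counter starts at 0. Counting sequence:
  Step 1: counter = 1
  Step 2: counter = 2
  Step 3: counter = 3
  Step 4: counter = 4
  Step 5: counter = 5
  Step 6: counter = 6
  ...
  Step 10: counter = 10
Counter reached 10 -> halt
Total steps = 10

10


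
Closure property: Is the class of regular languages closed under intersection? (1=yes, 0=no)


Regular languages are closed under all standard operations:
- Union: Yes (product construction)
- Intersection: Yes (product construction)
- Complement: Yes (swap accept/reject)
- Concatenation: Yes (NFA construction)
Operation: intersection -> Closed

1


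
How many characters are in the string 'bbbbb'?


String: 'bbbbb'
Counting characters:
  'b' appears 5 time(s)
Total length = 0 + 5 = 5

5


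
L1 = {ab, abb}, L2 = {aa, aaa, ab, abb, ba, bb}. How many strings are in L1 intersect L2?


L1 = {ab, abb}
L2 = {aa, aaa, ab, abb, ba, bb}
Checking each string in L1 against L2:
  'ab': in L2? Yes
  'abb': in L2? Yes
Intersection = {ab, abb}
|L1 ∩ L2| = 2

2


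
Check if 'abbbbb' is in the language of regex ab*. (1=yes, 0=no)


Pattern: ab*
String: 'abbbbb'
Pattern requires: exactly one 'a' followed by zero or more 'b's
First char is 'a' -> OK
Rest 'bbbbb': all b's? Yes
Result: 1

1


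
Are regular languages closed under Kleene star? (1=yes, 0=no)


Regular languages are closed under:
- Union (DFA product construction)
- Intersection (DFA product construction)
- Complement (swap accept/reject states)
- Concatenation (NFA construction)
- Kleene star (NFA construction)
Kleene star is in this list
Therefore: closed

1


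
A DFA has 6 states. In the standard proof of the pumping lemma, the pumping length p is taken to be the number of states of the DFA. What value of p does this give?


Pumping lemma for regular languages (standard proof):
Take p = |Q|, the number of DFA states.
Any string of length >= |Q| passes through |Q|+1 states while reading its first |Q| symbols,
so by pigeonhole some state repeats, giving the loop that can be pumped.
Here |Q| = 6
Therefore the proof uses p = 6

6


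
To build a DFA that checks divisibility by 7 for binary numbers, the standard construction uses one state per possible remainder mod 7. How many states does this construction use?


Divisibility by 7 is tracked via the remainder mod 7: 0, 1, ..., 6
The construction assigns one state to each remainder
Number of remainders = 7

7


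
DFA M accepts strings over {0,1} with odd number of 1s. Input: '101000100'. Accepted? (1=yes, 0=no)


DFA has 2 states: q_even (start, accept=no) and q_odd
Processing string '101000100' character by character:
  Position 0: read '1', 1-count=1 -> q_odd
  Position 1: read '0', 1-count=1 -> q_odd (no change)
  Position 2: read '1', 1-count=2 -> q_even
  Position 3: read '0', 1-count=2 -> q_even (no change)
  Position 4: read '0', 1-count=2 -> q_even (no change)
  Position 5: read '0', 1-count=2 -> q_even (no change)
  Position 6: read '1', 1-count=3 -> q_odd
  Position 7: read '0', 1-count=3 -> q_odd (no change)
  Position 8: read '0', 1-count=3 -> q_odd (no change)
Final state: q_odd, total 1s = 3 (odd); the DFA requires an odd count -> accept

1


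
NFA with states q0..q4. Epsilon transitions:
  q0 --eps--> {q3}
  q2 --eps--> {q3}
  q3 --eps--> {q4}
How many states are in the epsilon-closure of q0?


Starting from q0
Initialize closure = {q0}
Follow epsilon from q0 -> add q3
Follow epsilon from q3 -> add q4
Final closure: {q0, q3, q4}
Size = 3

3


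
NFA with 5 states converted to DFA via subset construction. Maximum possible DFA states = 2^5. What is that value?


NFA has 5 states
Subset construction: each DFA state = subset of NFA states
Maximum subsets = 2^5
2^5 = 32

32


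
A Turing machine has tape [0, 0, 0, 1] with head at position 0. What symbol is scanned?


Tape: [0, 0, 0, 1]
Positions: 0 1 2 3
Values:    0 0 0 1
Head at position 0
tape[0] = 0

0


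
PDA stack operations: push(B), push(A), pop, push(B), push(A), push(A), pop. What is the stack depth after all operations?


Tracing stack operations:
  push(B) -> stack = [B], depth=1
  push(A) -> stack = [B,A], depth=2
  pop -> removed A, stack = [B], depth=1
  push(B) -> stack = [B,B], depth=2
  push(A) -> stack = [B,B,A], depth=3
  push(A) -> stack = [B,B,A,A], depth=4
  pop -> removed A, stack = [B,B,A], depth=3
Final depth = 3

3


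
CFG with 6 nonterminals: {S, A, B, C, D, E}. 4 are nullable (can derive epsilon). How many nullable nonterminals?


Nonterminals: {S, A, B, C, D, E}
A nonterminal is nullable if it can derive epsilon
Counting nullable nonterminals: 4
Total nullable = 4

4


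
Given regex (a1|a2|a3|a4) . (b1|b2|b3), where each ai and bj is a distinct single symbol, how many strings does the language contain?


First group: 4 alternatives
Second group: 3 alternatives
Concatenation: each choice from group 1 pairs with each from group 2
Total = 4 x 3 = 12

12


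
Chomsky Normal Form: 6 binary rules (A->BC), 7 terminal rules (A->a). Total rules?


CNF allows two rule forms:
  A -> BC (binary): 6 rules
  A -> a (terminal): 7 rules
Total = 6 + 7 = 13

13


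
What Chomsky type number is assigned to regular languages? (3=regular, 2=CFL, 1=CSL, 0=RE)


Chomsky hierarchy levels:
  Type 3: Regular (DFA/NFA/regex)
  Type 2: Context-free (PDA)
  Type 1: Context-sensitive
  Type 0: Recursively enumerable (TM)
'regular' corresponds to Type 3

3


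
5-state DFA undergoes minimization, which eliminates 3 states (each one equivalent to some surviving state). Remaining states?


Original DFA: 5 states
Redundant states removed: 3
Minimized states = original - removed
= 5 - 3
= 2

2


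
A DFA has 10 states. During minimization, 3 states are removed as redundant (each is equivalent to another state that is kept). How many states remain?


Original DFA: 10 states
Redundant states removed: 3
Minimized states = original - removed
= 10 - 3
= 7

7


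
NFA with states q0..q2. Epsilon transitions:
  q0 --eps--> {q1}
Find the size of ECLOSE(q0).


Starting from q0
Initialize closure = {q0}
Follow epsilon from q0 -> add q1
Final closure: {q0, q1}
Size = 2

2


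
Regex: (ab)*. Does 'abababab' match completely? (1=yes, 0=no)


Pattern: (ab)*
String: 'abababab'
Pattern requires: zero or more repetitions of 'ab'
Pairs: ['ab', 'ab', 'ab', 'ab']
All pairs are 'ab'? Yes
Result: 1

1


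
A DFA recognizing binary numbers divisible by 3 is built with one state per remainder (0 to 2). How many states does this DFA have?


Divisibility by 3 is tracked via the remainder mod 3: 0, 1, ..., 2
The construction assigns one state to each remainder
Number of remainders = 3

3


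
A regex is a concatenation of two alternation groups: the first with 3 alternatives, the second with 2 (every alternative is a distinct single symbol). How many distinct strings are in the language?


First group: 3 alternatives
Second group: 2 alternatives
Concatenation: each choice from group 1 pairs with each from group 2
Total = 3 x 2 = 6

6


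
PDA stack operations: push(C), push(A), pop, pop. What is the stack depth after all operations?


Tracing stack operations:
  push(C) -> stack = [C], depth=1
  push(A) -> stack = [C,A], depth=2
  pop -> removed A, stack = [C], depth=1
  pop -> removed C, stack = [], depth=0
Final depth = 0

0


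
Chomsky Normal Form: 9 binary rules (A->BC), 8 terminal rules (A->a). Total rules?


CNF allows two rule forms:
  A -> BC (binary): 9 rules
  A -> a (terminal): 8 rules
Total = 9 + 8 = 17

17


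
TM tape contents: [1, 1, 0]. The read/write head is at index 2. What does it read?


Tape: [1, 1, 0]
Positions: 0 1 2
Values:    1 1 0
Head at position 2
tape[2] = 0

0


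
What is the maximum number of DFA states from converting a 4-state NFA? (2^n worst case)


NFA has 4 states
Subset construction: each DFA state = subset of NFA states
Maximum subsets = 2^4
2^4 = 16

16


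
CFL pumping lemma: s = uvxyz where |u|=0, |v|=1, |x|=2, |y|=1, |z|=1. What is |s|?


|s| = |u| + |v| + |x| + |y| + |z|
= 0 + 1 + 2 + 1 + 1
= 1 + 2 + 2
= 3 + 2
= 5

5


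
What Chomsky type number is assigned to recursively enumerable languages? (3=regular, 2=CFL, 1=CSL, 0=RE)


Chomsky hierarchy levels:
  Type 3: Regular (DFA/NFA/regex)
  Type 2: Context-free (PDA)
  Type 1: Context-sensitive
  Type 0: Recursively enumerable (TM)
'recursively enumerable' corresponds to Type 0

0


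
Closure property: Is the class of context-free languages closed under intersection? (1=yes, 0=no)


CFL closure properties:
  Closed under: union, concatenation, Kleene star
  NOT closed under: intersection, complement
Operation 'intersection' is in not-closed list -> No (not closed)

0


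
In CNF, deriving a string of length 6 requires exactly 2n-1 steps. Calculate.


Chomsky Normal Form derivation:
String length n = 6
Each step either:
  - Splits a nonterminal into two (n-1 such steps)
  - Converts a nonterminal to terminal (n such steps)
Total = (n-1) + n = 2n - 1
= 2(6) - 1
= 12 - 1
= 11

11


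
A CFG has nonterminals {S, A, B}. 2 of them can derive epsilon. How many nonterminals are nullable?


Nonterminals: {S, A, B}
A nonterminal is nullable if it can derive epsilon
Counting nullable nonterminals: 2
Total nullable = 2

2


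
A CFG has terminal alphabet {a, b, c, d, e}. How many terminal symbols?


Terminal symbols: a, b, c, d, e
Counting each: a (#1), b (#2), c (#3), d (#4), e (#5)
Total = 5

5


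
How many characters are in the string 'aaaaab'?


String: 'aaaaab'
Counting characters:
  'a' appears 5 time(s)
  'b' appears 1 time(s)
Total length = 5 + 1 = 6

6


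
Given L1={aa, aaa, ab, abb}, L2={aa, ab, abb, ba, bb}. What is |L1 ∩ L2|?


L1 = {aa, aaa, ab, abb}
L2 = {aa, ab, abb, ba, bb}
Checking each string in L1 against L2:
  'aa': in L2? Yes
  'aaa': in L2? No
  'ab': in L2? Yes
  'abb': in L2? Yes
Intersection = {aa, ab, abb}
|L1 ∩ L2| = 3

3


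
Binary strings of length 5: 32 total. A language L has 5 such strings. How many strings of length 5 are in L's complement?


Alphabet: {0,1}
String length: 5
Total strings of length 5 = 2^5 = 32
Strings in L = 5
Complement = total - |L|
= 32 - 5
= 27

27


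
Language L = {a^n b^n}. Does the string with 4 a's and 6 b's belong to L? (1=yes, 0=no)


Language requires equal numbers of a's and b's
PDA pushes for each 'a', pops for each 'b'
Number of a's = 4
Number of b's = 6
4 != 6 -> Reject

0


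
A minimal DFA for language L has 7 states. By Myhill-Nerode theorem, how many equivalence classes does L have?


Myhill-Nerode theorem:
Number of equivalence classes = number of states in minimal DFA
Minimal DFA states = 7
Therefore equivalence classes = 7

7


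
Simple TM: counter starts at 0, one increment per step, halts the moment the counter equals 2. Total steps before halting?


Counter starts at 0. Counting sequence:
  Step 1: counter = 1
  Step 2: counter = 2
Counter reached 2 -> halt
Total steps = 2

2


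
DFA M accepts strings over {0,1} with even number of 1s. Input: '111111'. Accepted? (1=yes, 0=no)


DFA has 2 states: q_even (start, accept=yes) and q_odd
Processing string '111111' character by character:
  Position 0: read '1', 1-count=1 -> q_odd
  Position 1: read '1', 1-count=2 -> q_even
  Position 2: read '1', 1-count=3 -> q_odd
  Position 3: read '1', 1-count=4 -> q_even
  Position 4: read '1', 1-count=5 -> q_odd
  Position 5: read '1', 1-count=6 -> q_even
Final state: q_even, total 1s = 6 (even); the DFA requires an even count -> accept

1


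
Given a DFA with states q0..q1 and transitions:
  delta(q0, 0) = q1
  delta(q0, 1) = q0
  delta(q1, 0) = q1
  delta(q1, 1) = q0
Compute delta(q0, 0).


Looking up transition function:
delta(q0, 0) in the table
Row: q0, Column: 0
Result: q1

q1


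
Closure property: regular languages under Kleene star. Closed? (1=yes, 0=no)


Regular languages are closed under:
- Union (DFA product construction)
- Intersection (DFA product construction)
- Complement (swap accept/reject states)
- Concatenation (NFA construction)
- Kleene star (NFA construction)
Kleene star is in this list
Therefore: closed

1


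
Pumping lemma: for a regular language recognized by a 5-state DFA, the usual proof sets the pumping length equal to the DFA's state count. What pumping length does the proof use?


Pumping lemma for regular languages (standard proof):
Take p = |Q|, the number of DFA states.
Any string of length >= |Q| passes through |Q|+1 states while reading its first |Q| symbols,
so by pigeonhole some state repeats, giving the loop that can be pumped.
Here |Q| = 5
Therefore the proof uses p = 5

5


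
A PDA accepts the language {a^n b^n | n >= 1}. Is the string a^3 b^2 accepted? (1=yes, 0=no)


Language requires equal numbers of a's and b's
PDA pushes for each 'a', pops for each 'b'
Number of a's = 3
Number of b's = 2
3 != 2 -> Reject

0


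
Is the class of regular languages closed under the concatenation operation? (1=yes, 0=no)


Regular languages are closed under:
- Union (DFA product construction)
- Intersection (DFA product construction)
- Complement (swap accept/reject states)
- Concatenation (NFA construction)
- Kleene star (NFA construction)
concatenation is in this list
Therefore: closed

1


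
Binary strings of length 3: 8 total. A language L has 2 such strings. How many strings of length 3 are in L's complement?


Alphabet: {0,1}
String length: 3
Total strings of length 3 = 2^3 = 8
Strings in L = 2
Complement = total - |L|
= 8 - 2
= 6

6


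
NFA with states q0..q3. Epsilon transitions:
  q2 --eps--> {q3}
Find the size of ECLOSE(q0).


Starting from q0
Initialize closure = {q0}
q0 has no outgoing epsilon transitions -> nothing to add
Final closure: {q0}
Size = 1

1


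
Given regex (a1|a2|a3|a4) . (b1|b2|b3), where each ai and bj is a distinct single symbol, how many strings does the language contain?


First group: 4 alternatives
Second group: 3 alternatives
Concatenation: each choice from group 1 pairs with each from group 2
Total = 4 x 3 = 12

12


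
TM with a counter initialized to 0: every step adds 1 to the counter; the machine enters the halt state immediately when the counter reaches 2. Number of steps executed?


Counter starts at 0. Counting sequence:
  Step 1: counter = 1
  Step 2: counter = 2
Counter reached 2 -> halt
Total steps = 2

2


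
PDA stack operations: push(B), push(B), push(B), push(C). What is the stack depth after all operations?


Tracing stack operations:
  push(B) -> stack = [B], depth=1
  push(B) -> stack = [B,B], depth=2
  push(B) -> stack = [B,B,B], depth=3
  push(C) -> stack = [B,B,B,C], depth=4
Final depth = 4

4


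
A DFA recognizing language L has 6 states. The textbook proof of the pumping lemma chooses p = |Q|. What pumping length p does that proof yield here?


Pumping lemma for regular languages (standard proof):
Take p = |Q|, the number of DFA states.
Any string of length >= |Q| passes through |Q|+1 states while reading its first |Q| symbols,
so by pigeonhole some state repeats, giving the loop that can be pumped.
Here |Q| = 6
Therefore the proof uses p = 6

6


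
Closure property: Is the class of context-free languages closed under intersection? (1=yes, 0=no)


CFL closure properties:
  Closed under: union, concatenation, Kleene star
  NOT closed under: intersection, complement
Operation 'intersection' is in not-closed list -> No (not closed)

0


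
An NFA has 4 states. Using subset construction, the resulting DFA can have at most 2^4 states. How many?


NFA has 4 states
Subset construction: each DFA state = subset of NFA states
Maximum subsets = 2^4
2^4 = 16

16


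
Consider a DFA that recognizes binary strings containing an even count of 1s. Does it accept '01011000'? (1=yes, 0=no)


DFA has 2 states: q_even (start, accept=yes) and q_odd
Processing string '01011000' character by character:
  Position 0: read '0', 1-count=0 -> q_even (no change)
  Position 1: read '1', 1-count=1 -> q_odd
  Position 2: read '0', 1-count=1 -> q_odd (no change)
  Position 3: read '1', 1-count=2 -> q_even
  Position 4: read '1', 1-count=3 -> q_odd
  Position 5: read '0', 1-count=3 -> q_odd (no change)
  Position 6: read '0', 1-count=3 -> q_odd (no change)
  Position 7: read '0', 1-count=3 -> q_odd (no change)
Final state: q_odd, total 1s = 3 (odd); the DFA requires an even count -> reject

0


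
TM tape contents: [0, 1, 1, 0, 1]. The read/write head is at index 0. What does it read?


Tape: [0, 1, 1, 0, 1]
Positions: 0 1 2 3 4
Values:    0 1 1 0 1
Head at position 0
tape[0] = 0

0


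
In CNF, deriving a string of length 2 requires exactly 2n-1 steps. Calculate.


Chomsky Normal Form derivation:
String length n = 2
Each step either:
  - Splits a nonterminal into two (n-1 such steps)
  - Converts a nonterminal to terminal (n such steps)
Total = (n-1) + n = 2n - 1
= 2(2) - 1
= 4 - 1
= 3

3


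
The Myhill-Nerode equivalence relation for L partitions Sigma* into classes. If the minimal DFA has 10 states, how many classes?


Myhill-Nerode theorem:
Number of equivalence classes = number of states in minimal DFA
Minimal DFA states = 10
Therefore equivalence classes = 10

10


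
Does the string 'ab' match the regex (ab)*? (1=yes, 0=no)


Pattern: (ab)*
String: 'ab'
Pattern requires: zero or more repetitions of 'ab'
Pairs: ['ab']
All pairs are 'ab'? Yes
Result: 1

1


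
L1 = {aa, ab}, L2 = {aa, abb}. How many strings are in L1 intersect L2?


L1 = {aa, ab}
L2 = {aa, abb}
Checking each string in L1 against L2:
  'aa': in L2? Yes
  'ab': in L2? No
Intersection = {aa}
|L1 ∩ L2| = 1

1


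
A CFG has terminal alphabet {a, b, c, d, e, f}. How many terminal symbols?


Terminal symbols: a, b, c, d, e, f
Counting each: a (#1), b (#2), c (#3), d (#4), e (#5), f (#6)
Total = 6

6


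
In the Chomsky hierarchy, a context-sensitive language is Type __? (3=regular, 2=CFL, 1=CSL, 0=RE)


Chomsky hierarchy levels:
  Type 3: Regular (DFA/NFA/regex)
  Type 2: Context-free (PDA)
  Type 1: Context-sensitive
  Type 0: Recursively enumerable (TM)
'context-sensitive' corresponds to Type 1

1


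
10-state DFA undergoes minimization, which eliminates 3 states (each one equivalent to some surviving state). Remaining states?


Original DFA: 10 states
Redundant states removed: 3
Minimized states = original - removed
= 10 - 3
= 7

7


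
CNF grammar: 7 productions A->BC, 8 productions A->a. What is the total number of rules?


CNF allows two rule forms:
  A -> BC (binary): 7 rules
  A -> a (terminal): 8 rules
Total = 7 + 8 = 15

15


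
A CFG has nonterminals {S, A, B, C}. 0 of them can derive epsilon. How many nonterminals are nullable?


Nonterminals: {S, A, B, C}
A nonterminal is nullable if it can derive epsilon
Counting nullable nonterminals: 0
Total nullable = 0

0


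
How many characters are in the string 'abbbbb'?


String: 'abbbbb'
Counting characters:
  'a' appears 1 time(s)
  'b' appears 5 time(s)
Total length = 1 + 5 = 6

6


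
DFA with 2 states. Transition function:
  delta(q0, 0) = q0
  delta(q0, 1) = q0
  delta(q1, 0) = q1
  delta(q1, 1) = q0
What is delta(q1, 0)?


Looking up transition function:
delta(q1, 0) in the table
Row: q1, Column: 0
Result: q1

q1


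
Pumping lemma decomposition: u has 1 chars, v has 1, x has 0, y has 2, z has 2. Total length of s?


|s| = |u| + |v| + |x| + |y| + |z|
= 1 + 1 + 0 + 2 + 2
= 2 + 0 + 4
= 2 + 4
= 6

6


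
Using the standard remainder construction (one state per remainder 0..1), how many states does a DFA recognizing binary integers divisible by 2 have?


Divisibility by 2 is tracked via the remainder mod 2: 0, 1, ..., 1
The construction assigns one state to each remainder
Number of remainders = 2

2


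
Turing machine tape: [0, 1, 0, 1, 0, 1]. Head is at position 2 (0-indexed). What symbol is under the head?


Tape: [0, 1, 0, 1, 0, 1]
Positions: 0 1 2 3 4 5
Values:    0 1 0 1 0 1
Head at position 2
tape[2] = 0

0


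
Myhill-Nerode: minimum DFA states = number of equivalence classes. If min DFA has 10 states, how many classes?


Myhill-Nerode theorem:
Number of equivalence classes = number of states in minimal DFA
Minimal DFA states = 10
Therefore equivalence classes = 10

10


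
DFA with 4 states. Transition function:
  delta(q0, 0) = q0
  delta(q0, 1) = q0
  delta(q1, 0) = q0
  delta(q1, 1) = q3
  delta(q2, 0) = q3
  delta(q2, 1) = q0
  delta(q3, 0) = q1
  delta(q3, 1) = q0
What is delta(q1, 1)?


Looking up transition function:
delta(q1, 1) in the table
Row: q1, Column: 1
Result: q3

q3


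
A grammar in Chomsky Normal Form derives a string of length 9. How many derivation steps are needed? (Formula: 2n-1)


Chomsky Normal Form derivation:
String length n = 9
Each step either:
  - Splits a nonterminal into two (n-1 such steps)
  - Converts a nonterminal to terminal (n such steps)
Total = (n-1) + n = 2n - 1
= 2(9) - 1
= 18 - 1
= 17

17


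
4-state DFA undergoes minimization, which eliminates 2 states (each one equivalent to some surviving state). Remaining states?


Original DFA: 4 states
Redundant states removed: 2
Minimized states = original - removed
= 4 - 2
= 2

2


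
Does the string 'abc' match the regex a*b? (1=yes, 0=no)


Pattern: a*b
String: 'abc'
Pattern requires: zero or more 'a's followed by exactly one 'b'
Found 1 leading 'a's
Remaining: 'bc'
Remaining is not 'b' -> no match
Result: 0

0


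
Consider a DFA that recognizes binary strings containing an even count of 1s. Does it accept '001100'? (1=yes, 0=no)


DFA has 2 states: q_even (start, accept=yes) and q_odd
Processing string '001100' character by character:
  Position 0: read '0', 1-count=0 -> q_even (no change)
  Position 1: read '0', 1-count=0 -> q_even (no change)
  Position 2: read '1', 1-count=1 -> q_odd
  Position 3: read '1', 1-count=2 -> q_even
  Position 4: read '0', 1-count=2 -> q_even (no change)
  Position 5: read '0', 1-count=2 -> q_even (no change)
Final state: q_even, total 1s = 2 (even); the DFA requires an even count -> accept

1


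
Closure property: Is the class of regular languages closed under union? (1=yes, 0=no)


Regular languages are closed under all standard operations:
- Union: Yes (product construction)
- Intersection: Yes (product construction)
- Complement: Yes (swap accept/reject)
- Concatenation: Yes (NFA construction)
Operation: union -> Closed

1


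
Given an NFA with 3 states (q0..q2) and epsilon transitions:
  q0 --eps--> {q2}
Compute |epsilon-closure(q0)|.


Starting from q0
Initialize closure = {q0}
Follow epsilon from q0 -> add q2
Final closure: {q0, q2}
Size = 2

2


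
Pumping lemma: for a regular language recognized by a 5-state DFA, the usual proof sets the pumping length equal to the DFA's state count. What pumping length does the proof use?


Pumping lemma for regular languages (standard proof):
Take p = |Q|, the number of DFA states.
Any string of length >= |Q| passes through |Q|+1 states while reading its first |Q| symbols,
so by pigeonhole some state repeats, giving the loop that can be pumped.
Here |Q| = 5
Therefore the proof uses p = 5

5


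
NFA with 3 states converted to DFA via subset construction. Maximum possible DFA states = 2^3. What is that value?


NFA has 3 states
Subset construction: each DFA state = subset of NFA states
Maximum subsets = 2^3
2^3 = 8

8


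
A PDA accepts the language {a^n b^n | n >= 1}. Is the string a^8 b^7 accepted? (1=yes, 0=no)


Language requires equal numbers of a's and b's
PDA pushes for each 'a', pops for each 'b'
Number of a's = 8
Number of b's = 7
8 != 7 -> Reject

0


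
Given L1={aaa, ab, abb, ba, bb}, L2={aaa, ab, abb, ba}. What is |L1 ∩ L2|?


L1 = {aaa, ab, abb, ba, bb}
L2 = {aaa, ab, abb, ba}
Checking each string in L1 against L2:
  'aaa': in L2? Yes
  'ab': in L2? Yes
  'abb': in L2? Yes
  'ba': in L2? Yes
  'bb': in L2? No
Intersection = {aaa, ab, abb, ba}
|L1 ∩ L2| = 4

4


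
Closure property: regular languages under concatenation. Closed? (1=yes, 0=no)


Regular languages are closed under:
- Union (DFA product construction)
- Intersection (DFA product construction)
- Complement (swap accept/reject states)
- Concatenation (NFA construction)
- Kleene star (NFA construction)
concatenation is in this list
Therefore: closed

1


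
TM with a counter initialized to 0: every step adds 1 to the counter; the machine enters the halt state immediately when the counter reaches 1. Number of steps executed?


Counter starts at 0. Counting sequence:
  Step 1: counter = 1
Counter reached 1 -> halt
Total steps = 1

1


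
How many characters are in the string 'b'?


String: 'b'
Counting characters:
  'b' appears 1 time(s)
Total length = 0 + 1 = 1

1


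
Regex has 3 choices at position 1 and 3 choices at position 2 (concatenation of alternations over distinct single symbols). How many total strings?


First group: 3 alternatives
Second group: 3 alternatives
Concatenation: each choice from group 1 pairs with each from group 2
Total = 3 x 3 = 9

9


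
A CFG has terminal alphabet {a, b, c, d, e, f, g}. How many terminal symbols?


Terminal symbols: a, b, c, d, e, f, g
Counting each: a (#1), b (#2), c (#3), d (#4), e (#5), f (#6), g (#7)
Total = 7

7


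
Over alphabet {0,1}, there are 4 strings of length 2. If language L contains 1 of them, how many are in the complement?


Alphabet: {0,1}
String length: 2
Total strings of length 2 = 2^2 = 4
Strings in L = 1
Complement = total - |L|
= 4 - 1
= 3

3


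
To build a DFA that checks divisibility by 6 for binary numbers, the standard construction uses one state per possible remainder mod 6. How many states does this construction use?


Divisibility by 6 is tracked via the remainder mod 6: 0, 1, ..., 5
The construction assigns one state to each remainder
Number of remainders = 6

6


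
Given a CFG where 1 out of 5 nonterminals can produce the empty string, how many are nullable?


Nonterminals: {S, A, B, C, D}
A nonterminal is nullable if it can derive epsilon
Counting nullable nonterminals: 1
Total nullable = 1

1


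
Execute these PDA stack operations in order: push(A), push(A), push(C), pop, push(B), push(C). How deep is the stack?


Tracing stack operations:
  push(A) -> stack = [A], depth=1
  push(A) -> stack = [A,A], depth=2
  push(C) -> stack = [A,A,C], depth=3
  pop -> removed C, stack = [A,A], depth=2
  push(B) -> stack = [A,A,B], depth=3
  push(C) -> stack = [A,A,B,C], depth=4
Final depth = 4

4


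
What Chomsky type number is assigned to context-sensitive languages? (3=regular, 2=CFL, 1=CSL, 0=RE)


Chomsky hierarchy levels:
  Type 3: Regular (DFA/NFA/regex)
  Type 2: Context-free (PDA)
  Type 1: Context-sensitive
  Type 0: Recursively enumerable (TM)
'context-sensitive' corresponds to Type 1

1


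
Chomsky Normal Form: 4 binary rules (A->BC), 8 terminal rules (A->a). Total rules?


CNF allows two rule forms:
  A -> BC (binary): 4 rules
  A -> a (terminal): 8 rules
Total = 4 + 8 = 12

12


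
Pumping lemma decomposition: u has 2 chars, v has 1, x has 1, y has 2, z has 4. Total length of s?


|s| = |u| + |v| + |x| + |y| + |z|
= 2 + 1 + 1 + 2 + 4
= 3 + 1 + 6
= 4 + 6
= 10

10


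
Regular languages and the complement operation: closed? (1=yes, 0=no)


Regular languages are closed under all standard operations:
- Union: Yes (product construction)
- Intersection: Yes (product construction)
- Complement: Yes (swap accept/reject)
- Concatenation: Yes (NFA construction)
Operation: complement -> Closed

1


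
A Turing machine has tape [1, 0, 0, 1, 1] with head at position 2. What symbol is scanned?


Tape: [1, 0, 0, 1, 1]
Positions: 0 1 2 3 4
Values:    1 0 0 1 1
Head at position 2
tape[2] = 0

0


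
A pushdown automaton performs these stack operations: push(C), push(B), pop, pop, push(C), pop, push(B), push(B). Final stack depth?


Tracing stack operations:
  push(C) -> stack = [C], depth=1
  push(B) -> stack = [C,B], depth=2
  pop -> removed B, stack = [C], depth=1
  pop -> removed C, stack = [], depth=0
  push(C) -> stack = [C], depth=1
  pop -> removed C, stack = [], depth=0
  push(B) -> stack = [B], depth=1
  push(B) -> stack = [B,B], depth=2
Final depth = 2

2


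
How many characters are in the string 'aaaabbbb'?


String: 'aaaabbbb'
Counting characters:
  'a' appears 4 time(s)
  'b' appears 4 time(s)
Total length = 4 + 4 = 8

8


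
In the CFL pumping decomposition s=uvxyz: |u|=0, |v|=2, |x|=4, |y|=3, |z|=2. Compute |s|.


|s| = |u| + |v| + |x| + |y| + |z|
= 0 + 2 + 4 + 3 + 2
= 2 + 4 + 5
= 6 + 5
= 11

11


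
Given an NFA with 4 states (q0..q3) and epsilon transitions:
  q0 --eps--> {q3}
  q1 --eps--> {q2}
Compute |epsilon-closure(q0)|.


Starting from q0
Initialize closure = {q0}
Follow epsilon from q0 -> add q3
Final closure: {q0, q3}
Size = 2

2


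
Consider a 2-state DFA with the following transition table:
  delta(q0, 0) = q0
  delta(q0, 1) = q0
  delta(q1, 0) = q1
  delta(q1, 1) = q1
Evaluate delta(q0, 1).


Looking up transition function:
delta(q0, 1) in the table
Row: q0, Column: 1
Result: q0

q0


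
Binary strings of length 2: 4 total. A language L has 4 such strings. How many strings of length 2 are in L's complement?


Alphabet: {0,1}
String length: 2
Total strings of length 2 = 2^2 = 4
Strings in L = 4
Complement = total - |L|
= 4 - 4
= 0

0


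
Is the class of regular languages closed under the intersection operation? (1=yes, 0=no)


Regular languages are closed under:
- Union (DFA product construction)
- Intersection (DFA product construction)
- Complement (swap accept/reject states)
- Concatenation (NFA construction)
- Kleene star (NFA construction)
intersection is in this list
Therefore: closed

1
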